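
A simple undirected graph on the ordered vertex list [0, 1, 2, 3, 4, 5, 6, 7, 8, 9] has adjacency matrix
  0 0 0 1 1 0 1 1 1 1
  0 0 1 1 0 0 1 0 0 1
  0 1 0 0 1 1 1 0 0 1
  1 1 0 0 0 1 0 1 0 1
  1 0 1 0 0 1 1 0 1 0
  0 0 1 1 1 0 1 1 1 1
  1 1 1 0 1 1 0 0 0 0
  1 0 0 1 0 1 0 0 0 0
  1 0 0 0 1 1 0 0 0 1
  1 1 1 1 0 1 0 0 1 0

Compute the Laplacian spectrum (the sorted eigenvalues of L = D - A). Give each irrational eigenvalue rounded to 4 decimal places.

Each diagonal entry of L is the vertex degree and each off-diagonal entry is -1 where an edge is present, 0 otherwise; in the order [0, 1, 2, 3, 4, 5, 6, 7, 8, 9] the diagonal is [6, 4, 5, 5, 5, 7, 5, 3, 4, 6]. The multiplicity of 0 as a Laplacian eigenvalue equals the number of connected components. The largest eigenvalue, 8.8951, is at most the vertex count 10. There is one zero in the spectrum, matching the 1 component.

[0, 2.5107, 3.1088, 4.0729, 5.3713, 5.5973, 6.2990, 6.6126, 7.5323, 8.8951]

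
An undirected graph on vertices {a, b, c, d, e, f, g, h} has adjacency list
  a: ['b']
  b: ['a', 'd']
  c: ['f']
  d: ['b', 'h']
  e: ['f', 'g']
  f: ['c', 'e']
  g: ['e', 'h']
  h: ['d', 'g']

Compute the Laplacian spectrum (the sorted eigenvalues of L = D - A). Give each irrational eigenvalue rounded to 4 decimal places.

[0, 0.1522, 0.5858, 1.2346, 2, 2.7654, 3.4142, 3.8478]

Each diagonal entry of L is the vertex degree and each off-diagonal entry is -1 where an edge is present, 0 otherwise; in the order [a, b, c, d, e, f, g, h] the diagonal is [1, 2, 1, 2, 2, 2, 2, 2]. Since every row of L sums to 0, the all-ones vector is in the kernel and 0 is an eigenvalue. There is one zero in the spectrum, matching the 1 component. By the matrix-tree theorem the graph has (1/8) * product of the nonzero eigenvalues = 1 spanning tree.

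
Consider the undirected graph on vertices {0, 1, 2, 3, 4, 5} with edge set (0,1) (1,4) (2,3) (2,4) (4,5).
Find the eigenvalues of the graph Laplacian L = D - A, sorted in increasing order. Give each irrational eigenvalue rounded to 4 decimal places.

[0, 0.3820, 0.6972, 2, 2.6180, 4.3028]

With the vertex order [0, 1, 2, 3, 4, 5], the degrees are [1, 2, 2, 1, 3, 1], giving D = diag(1, 2, 2, 1, 3, 1) and L = D - A. Diagonalising L (or applying a numerical eigensolver to the 6x6 matrix) gives the spectrum above. The single zero eigenvalue shows the graph is connected.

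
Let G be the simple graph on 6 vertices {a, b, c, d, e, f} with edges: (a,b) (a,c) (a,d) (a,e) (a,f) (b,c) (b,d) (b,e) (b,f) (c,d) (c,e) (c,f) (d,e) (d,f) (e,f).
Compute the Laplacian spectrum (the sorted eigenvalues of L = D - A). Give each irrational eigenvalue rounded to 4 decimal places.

[0, 6, 6, 6, 6, 6]

Reading degrees in the order [a, b, c, d, e, f] gives [5, 5, 5, 5, 5, 5]; set D = diag(5, 5, 5, 5, 5, 5) and form L = D - A. The multiplicity of 0 as a Laplacian eigenvalue equals the number of connected components. The single zero eigenvalue shows the graph is connected. By the matrix-tree theorem the graph has (1/6) * product of the nonzero eigenvalues = 1296 spanning trees.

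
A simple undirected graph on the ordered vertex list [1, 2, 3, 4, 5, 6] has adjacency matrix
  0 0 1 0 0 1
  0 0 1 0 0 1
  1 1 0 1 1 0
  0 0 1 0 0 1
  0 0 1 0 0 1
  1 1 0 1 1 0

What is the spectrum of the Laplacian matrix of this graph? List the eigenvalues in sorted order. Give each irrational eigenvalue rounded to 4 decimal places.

Each diagonal entry of L is the vertex degree and each off-diagonal entry is -1 where an edge is present, 0 otherwise; in the order [1, 2, 3, 4, 5, 6] the diagonal is [2, 2, 4, 2, 2, 4]. L is symmetric positive semidefinite, so every eigenvalue is real and nonnegative. The single zero eigenvalue shows the graph is connected. By the matrix-tree theorem the graph has (1/6) * product of the nonzero eigenvalues = 32 spanning trees.

[0, 2, 2, 2, 4, 6]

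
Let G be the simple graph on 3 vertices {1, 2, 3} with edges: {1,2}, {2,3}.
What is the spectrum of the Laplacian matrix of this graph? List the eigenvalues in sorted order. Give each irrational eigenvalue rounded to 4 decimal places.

[0, 1, 3]

Reading degrees in the order [1, 2, 3] gives [1, 2, 1]; set D = diag(1, 2, 1) and form L = D - A. Diagonalising L (or applying a numerical eigensolver to the 3x3 matrix) gives the spectrum above.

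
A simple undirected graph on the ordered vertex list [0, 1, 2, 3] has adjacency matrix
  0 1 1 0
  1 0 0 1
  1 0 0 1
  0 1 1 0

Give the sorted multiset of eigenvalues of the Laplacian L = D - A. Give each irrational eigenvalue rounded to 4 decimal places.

Reading degrees in the order [0, 1, 2, 3] gives [2, 2, 2, 2]; set D = diag(2, 2, 2, 2) and form L = D - A. Diagonalising L (or applying a numerical eigensolver to the 4x4 matrix) gives the spectrum above. The single zero eigenvalue shows the graph is connected. The eigenvalues sum to 8, which equals trace(L) = 2|E|.

[0, 2, 2, 4]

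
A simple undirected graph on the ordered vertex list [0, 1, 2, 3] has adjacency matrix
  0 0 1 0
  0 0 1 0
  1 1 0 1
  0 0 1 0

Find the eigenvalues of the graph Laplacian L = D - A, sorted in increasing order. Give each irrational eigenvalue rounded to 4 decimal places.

[0, 1, 1, 4]

Each diagonal entry of L is the vertex degree and each off-diagonal entry is -1 where an edge is present, 0 otherwise; in the order [0, 1, 2, 3] the diagonal is [1, 1, 3, 1]. Since every row of L sums to 0, the all-ones vector is in the kernel and 0 is an eigenvalue. The eigenvalues sum to 6, which equals trace(L) = 2|E|.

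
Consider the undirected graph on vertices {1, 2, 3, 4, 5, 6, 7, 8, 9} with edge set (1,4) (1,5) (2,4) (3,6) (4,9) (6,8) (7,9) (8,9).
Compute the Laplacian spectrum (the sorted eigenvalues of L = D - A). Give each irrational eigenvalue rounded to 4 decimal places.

Reading degrees in the order [1, 2, 3, 4, 5, 6, 7, 8, 9] gives [2, 1, 1, 3, 1, 2, 1, 2, 3]; set D = diag(2, 1, 1, 3, 1, 2, 1, 2, 3) and form L = D - A. Since every row of L sums to 0, the all-ones vector is in the kernel and 0 is an eigenvalue. By the matrix-tree theorem the graph has (1/9) * product of the nonzero eigenvalues = 1 spanning tree. The eigenvalues sum to 16, which equals trace(L) = 2|E|.

[0, 0.1862, 0.4822, 0.7043, 1.4073, 2.1338, 2.8532, 3.5372, 4.6958]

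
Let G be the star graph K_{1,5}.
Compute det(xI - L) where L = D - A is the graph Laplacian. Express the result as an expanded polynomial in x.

x^6 - 10x^5 + 30x^4 - 40x^3 + 25x^2 - 6x

The graph has 6 vertices and degree multiset [5, 1, 1, 1, 1, 1]; D is the diagonal matrix of degrees and L = D - A. The eigenvalues of L are [0, 1, 1, 1, 1, 6]; the characteristic polynomial is the product of (x - lambda_i), which multiplies out to x^6 - 10x^5 + 30x^4 - 40x^3 + 25x^2 - 6x. Since p(0) = det(-L) = 0, x divides p(x).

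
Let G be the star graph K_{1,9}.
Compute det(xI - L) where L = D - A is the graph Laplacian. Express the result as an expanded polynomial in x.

x^10 - 18x^9 + 108x^8 - 336x^7 + 630x^6 - 756x^5 + 588x^4 - 288x^3 + 81x^2 - 10x

The graph has 10 vertices and degree multiset [9, 1, 1, 1, 1, 1, 1, 1, 1, 1]; D is the diagonal matrix of degrees and L = D - A. Computing det(xI - L) by cofactor expansion (or equivalently via sum-over-permutations) gives x^10 - 18x^9 + 108x^8 - 336x^7 + 630x^6 - 756x^5 + 588x^4 - 288x^3 + 81x^2 - 10x. Since p(0) = det(-L) = 0, x divides p(x). The eigenvalues sum to 18, which equals trace(L) = 2|E|.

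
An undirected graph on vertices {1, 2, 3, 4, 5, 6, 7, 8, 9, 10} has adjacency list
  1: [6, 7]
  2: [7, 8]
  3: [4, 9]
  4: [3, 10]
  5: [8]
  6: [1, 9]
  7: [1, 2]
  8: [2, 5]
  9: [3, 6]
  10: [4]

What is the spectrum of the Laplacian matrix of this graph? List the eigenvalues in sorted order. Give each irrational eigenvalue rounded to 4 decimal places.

[0, 0.0979, 0.3820, 0.8244, 1.3820, 2, 2.6180, 3.1756, 3.6180, 3.9021]

Reading degrees in the order [1, 2, 3, 4, 5, 6, 7, 8, 9, 10] gives [2, 2, 2, 2, 1, 2, 2, 2, 2, 1]; set D = diag(2, 2, 2, 2, 1, 2, 2, 2, 2, 1) and form L = D - A. L is symmetric positive semidefinite, so every eigenvalue is real and nonnegative. The eigenvalues sum to 18, which equals trace(L) = 2|E|.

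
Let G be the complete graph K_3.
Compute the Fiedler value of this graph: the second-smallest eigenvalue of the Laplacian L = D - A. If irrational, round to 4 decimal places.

The graph has 3 vertices and degree multiset [2, 2, 2]; D is the diagonal matrix of degrees and L = D - A. The smallest Laplacian eigenvalue is always 0. The next one, lambda_2 = 3, measures how hard the graph is to disconnect: larger values mean better connectivity. The eigenvalues sum to 6, which equals trace(L) = 2|E|.

3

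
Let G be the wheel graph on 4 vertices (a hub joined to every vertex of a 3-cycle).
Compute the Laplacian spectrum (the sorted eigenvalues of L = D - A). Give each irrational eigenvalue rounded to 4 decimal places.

The graph has 4 vertices and degree multiset [3, 3, 3, 3]; D is the diagonal matrix of degrees and L = D - A. Diagonalising L (or applying a numerical eigensolver to the 4x4 matrix) gives the spectrum above. The single zero eigenvalue shows the graph is connected. By the matrix-tree theorem the graph has (1/4) * product of the nonzero eigenvalues = 16 spanning trees. The eigenvalues sum to 12, which equals trace(L) = 2|E|.

[0, 4, 4, 4]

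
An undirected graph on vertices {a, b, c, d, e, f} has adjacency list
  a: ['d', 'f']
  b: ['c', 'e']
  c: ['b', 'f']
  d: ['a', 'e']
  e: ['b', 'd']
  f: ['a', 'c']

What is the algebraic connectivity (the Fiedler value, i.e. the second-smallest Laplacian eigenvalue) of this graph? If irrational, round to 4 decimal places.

1

Reading degrees in the order [a, b, c, d, e, f] gives [2, 2, 2, 2, 2, 2]; set D = diag(2, 2, 2, 2, 2, 2) and form L = D - A. The smallest Laplacian eigenvalue is always 0. The next one, lambda_2 = 1, measures how hard the graph is to disconnect: larger values mean better connectivity. By the matrix-tree theorem the graph has (1/6) * product of the nonzero eigenvalues = 6 spanning trees.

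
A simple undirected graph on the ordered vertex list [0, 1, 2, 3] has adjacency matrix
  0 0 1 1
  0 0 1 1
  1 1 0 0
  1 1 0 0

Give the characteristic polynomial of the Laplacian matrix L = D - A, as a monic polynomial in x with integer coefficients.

With the vertex order [0, 1, 2, 3], the degrees are [2, 2, 2, 2], giving D = diag(2, 2, 2, 2) and L = D - A. L has integer entries, so p(x) = det(xI - L) has integer coefficients. Expanding the determinant yields x^4 - 8x^3 + 20x^2 - 16x. The constant term is 0 because L is singular (the all-ones vector lies in its kernel). By the matrix-tree theorem the graph has (1/4) * product of the nonzero eigenvalues = 4 spanning trees. The largest eigenvalue, 4, is at most the vertex count 4.

x^4 - 8x^3 + 20x^2 - 16x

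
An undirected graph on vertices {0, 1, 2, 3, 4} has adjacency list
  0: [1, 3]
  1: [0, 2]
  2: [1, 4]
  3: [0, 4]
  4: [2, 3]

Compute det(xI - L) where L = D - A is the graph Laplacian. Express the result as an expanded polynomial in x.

x^5 - 10x^4 + 35x^3 - 50x^2 + 25x

Each diagonal entry of L is the vertex degree and each off-diagonal entry is -1 where an edge is present, 0 otherwise; in the order [0, 1, 2, 3, 4] the diagonal is [2, 2, 2, 2, 2]. L has integer entries, so p(x) = det(xI - L) has integer coefficients. Expanding the determinant yields x^5 - 10x^4 + 35x^3 - 50x^2 + 25x. The coefficient of x^4 equals -trace(L) = -10, matching the sum of degrees.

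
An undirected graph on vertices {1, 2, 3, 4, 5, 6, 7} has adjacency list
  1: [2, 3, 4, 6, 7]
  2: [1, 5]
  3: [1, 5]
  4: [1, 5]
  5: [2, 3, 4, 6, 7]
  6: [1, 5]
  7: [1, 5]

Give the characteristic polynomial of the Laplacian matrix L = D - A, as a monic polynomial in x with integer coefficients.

x^7 - 20x^6 + 155x^5 - 600x^4 + 1240x^3 - 1312x^2 + 560x

With the vertex order [1, 2, 3, 4, 5, 6, 7], the degrees are [5, 2, 2, 2, 5, 2, 2], giving D = diag(5, 2, 2, 2, 5, 2, 2) and L = D - A. Computing det(xI - L) by cofactor expansion (or equivalently via sum-over-permutations) gives x^7 - 20x^6 + 155x^5 - 600x^4 + 1240x^3 - 1312x^2 + 560x. The constant term is 0 because L is singular (the all-ones vector lies in its kernel). By the matrix-tree theorem the graph has (1/7) * product of the nonzero eigenvalues = 80 spanning trees.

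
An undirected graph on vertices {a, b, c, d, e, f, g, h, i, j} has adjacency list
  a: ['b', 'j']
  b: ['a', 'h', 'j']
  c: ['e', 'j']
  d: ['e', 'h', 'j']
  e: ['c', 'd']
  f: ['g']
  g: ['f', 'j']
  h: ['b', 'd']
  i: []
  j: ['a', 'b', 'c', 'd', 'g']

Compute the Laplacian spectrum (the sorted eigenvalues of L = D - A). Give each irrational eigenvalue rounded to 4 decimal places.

Reading degrees in the order [a, b, c, d, e, f, g, h, i, j] gives [2, 3, 2, 3, 2, 1, 2, 2, 0, 5]; set D = diag(2, 3, 2, 3, 2, 1, 2, 2, 0, 5) and form L = D - A. L is symmetric positive semidefinite, so every eigenvalue is real and nonnegative. The 2 zero eigenvalues correspond to the 2 connected components.

[0, 0, 0.4125, 0.9691, 1.5487, 2.4384, 2.6587, 3.6005, 4.0191, 6.3531]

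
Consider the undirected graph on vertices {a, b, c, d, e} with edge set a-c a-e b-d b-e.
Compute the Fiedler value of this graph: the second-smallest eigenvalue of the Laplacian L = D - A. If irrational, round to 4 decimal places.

0.3820

Reading degrees in the order [a, b, c, d, e] gives [2, 2, 1, 1, 2]; set D = diag(2, 2, 1, 1, 2) and form L = D - A. Computing the eigenvalues of L and sorting gives [0, 0.3820, 1.3820, 2.6180, 3.6180]. The Fiedler value lambda_2 = 0.3820 is strictly positive, so the graph is connected. By the matrix-tree theorem the graph has (1/5) * product of the nonzero eigenvalues = 1 spanning tree.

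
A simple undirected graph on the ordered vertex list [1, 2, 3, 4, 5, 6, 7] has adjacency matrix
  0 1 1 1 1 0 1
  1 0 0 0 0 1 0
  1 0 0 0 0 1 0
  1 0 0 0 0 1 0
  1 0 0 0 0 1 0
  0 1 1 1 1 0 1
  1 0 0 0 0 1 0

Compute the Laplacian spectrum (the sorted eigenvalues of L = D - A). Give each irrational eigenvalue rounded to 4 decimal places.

Each diagonal entry of L is the vertex degree and each off-diagonal entry is -1 where an edge is present, 0 otherwise; in the order [1, 2, 3, 4, 5, 6, 7] the diagonal is [5, 2, 2, 2, 2, 5, 2]. L is symmetric positive semidefinite, so every eigenvalue is real and nonnegative. The single zero eigenvalue shows the graph is connected. The eigenvalues sum to 20, which equals trace(L) = 2|E|. The largest eigenvalue, 7, is at most the vertex count 7.

[0, 2, 2, 2, 2, 5, 7]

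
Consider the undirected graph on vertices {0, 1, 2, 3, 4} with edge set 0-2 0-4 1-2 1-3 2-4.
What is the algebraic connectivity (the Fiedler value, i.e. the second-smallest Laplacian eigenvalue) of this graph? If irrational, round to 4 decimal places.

0.5188

Reading degrees in the order [0, 1, 2, 3, 4] gives [2, 2, 3, 1, 2]; set D = diag(2, 2, 3, 1, 2) and form L = D - A. The sorted Laplacian eigenvalues are [0, 0.5188, 2.3111, 3, 4.1701]; the algebraic connectivity is the second entry, 0.5188. The largest eigenvalue, 4.1701, is at most the vertex count 5.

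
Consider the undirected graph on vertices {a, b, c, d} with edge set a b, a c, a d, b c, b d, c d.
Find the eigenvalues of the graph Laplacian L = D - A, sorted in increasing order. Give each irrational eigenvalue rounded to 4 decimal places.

[0, 4, 4, 4]

With the vertex order [a, b, c, d], the degrees are [3, 3, 3, 3], giving D = diag(3, 3, 3, 3) and L = D - A. The multiplicity of 0 as a Laplacian eigenvalue equals the number of connected components. The single zero eigenvalue shows the graph is connected. There is one zero in the spectrum, matching the 1 component.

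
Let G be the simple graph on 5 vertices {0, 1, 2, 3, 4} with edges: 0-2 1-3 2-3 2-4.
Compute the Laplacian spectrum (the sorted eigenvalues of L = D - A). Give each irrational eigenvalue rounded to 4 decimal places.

Each diagonal entry of L is the vertex degree and each off-diagonal entry is -1 where an edge is present, 0 otherwise; in the order [0, 1, 2, 3, 4] the diagonal is [1, 1, 3, 2, 1]. Diagonalising L (or applying a numerical eigensolver to the 5x5 matrix) gives the spectrum above. The single zero eigenvalue shows the graph is connected.

[0, 0.5188, 1, 2.3111, 4.1701]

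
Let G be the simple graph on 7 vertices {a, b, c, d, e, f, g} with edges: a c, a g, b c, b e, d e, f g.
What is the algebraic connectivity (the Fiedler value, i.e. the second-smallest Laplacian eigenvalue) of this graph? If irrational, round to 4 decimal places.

0.1981

Each diagonal entry of L is the vertex degree and each off-diagonal entry is -1 where an edge is present, 0 otherwise; in the order [a, b, c, d, e, f, g] the diagonal is [2, 2, 2, 1, 2, 1, 2]. The smallest Laplacian eigenvalue is always 0. The next one, lambda_2 = 0.1981, measures how hard the graph is to disconnect: larger values mean better connectivity. By the matrix-tree theorem the graph has (1/7) * product of the nonzero eigenvalues = 1 spanning tree.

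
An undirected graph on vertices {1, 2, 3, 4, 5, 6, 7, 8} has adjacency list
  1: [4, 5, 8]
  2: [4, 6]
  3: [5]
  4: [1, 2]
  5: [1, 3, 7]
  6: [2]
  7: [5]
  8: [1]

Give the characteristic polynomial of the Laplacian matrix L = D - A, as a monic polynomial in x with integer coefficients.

x^8 - 14x^7 + 76x^6 - 204x^5 + 287x^4 - 208x^3 + 70x^2 - 8x

Reading degrees in the order [1, 2, 3, 4, 5, 6, 7, 8] gives [3, 2, 1, 2, 3, 1, 1, 1]; set D = diag(3, 2, 1, 2, 3, 1, 1, 1) and form L = D - A. L has integer entries, so p(x) = det(xI - L) has integer coefficients. Expanding the determinant yields x^8 - 14x^7 + 76x^6 - 204x^5 + 287x^4 - 208x^3 + 70x^2 - 8x. The coefficient of x^7 equals -trace(L) = -14, matching the sum of degrees. There is one zero in the spectrum, matching the 1 component. The largest eigenvalue, 4.6412, is at most the vertex count 8.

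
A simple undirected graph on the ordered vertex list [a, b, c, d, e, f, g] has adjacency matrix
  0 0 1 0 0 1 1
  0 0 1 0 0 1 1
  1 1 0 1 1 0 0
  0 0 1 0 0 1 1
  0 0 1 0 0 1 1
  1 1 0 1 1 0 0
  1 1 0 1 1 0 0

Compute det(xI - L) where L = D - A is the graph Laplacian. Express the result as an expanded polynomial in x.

x^7 - 24x^6 + 234x^5 - 1192x^4 + 3357x^3 - 4968x^2 + 3024x

Each diagonal entry of L is the vertex degree and each off-diagonal entry is -1 where an edge is present, 0 otherwise; in the order [a, b, c, d, e, f, g] the diagonal is [3, 3, 4, 3, 3, 4, 4]. Computing det(xI - L) by cofactor expansion (or equivalently via sum-over-permutations) gives x^7 - 24x^6 + 234x^5 - 1192x^4 + 3357x^3 - 4968x^2 + 3024x. The constant term is 0 because L is singular (the all-ones vector lies in its kernel). The largest eigenvalue, 7, is at most the vertex count 7. There is one zero in the spectrum, matching the 1 component.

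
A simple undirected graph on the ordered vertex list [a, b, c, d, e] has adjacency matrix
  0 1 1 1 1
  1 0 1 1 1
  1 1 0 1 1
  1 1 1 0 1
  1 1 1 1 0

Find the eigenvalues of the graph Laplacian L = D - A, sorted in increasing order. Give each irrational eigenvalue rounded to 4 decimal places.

Each diagonal entry of L is the vertex degree and each off-diagonal entry is -1 where an edge is present, 0 otherwise; in the order [a, b, c, d, e] the diagonal is [4, 4, 4, 4, 4]. The multiplicity of 0 as a Laplacian eigenvalue equals the number of connected components. There is one zero in the spectrum, matching the 1 component.

[0, 5, 5, 5, 5]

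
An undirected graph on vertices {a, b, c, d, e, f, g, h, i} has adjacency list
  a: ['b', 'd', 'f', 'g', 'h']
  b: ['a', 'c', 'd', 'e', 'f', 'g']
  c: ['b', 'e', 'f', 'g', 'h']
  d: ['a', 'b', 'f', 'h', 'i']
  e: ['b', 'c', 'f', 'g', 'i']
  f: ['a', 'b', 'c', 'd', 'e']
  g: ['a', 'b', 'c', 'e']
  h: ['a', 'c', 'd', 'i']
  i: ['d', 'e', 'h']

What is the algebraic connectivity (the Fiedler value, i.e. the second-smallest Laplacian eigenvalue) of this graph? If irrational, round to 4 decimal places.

2.3658

Reading degrees in the order [a, b, c, d, e, f, g, h, i] gives [5, 6, 5, 5, 5, 5, 4, 4, 3]; set D = diag(5, 6, 5, 5, 5, 5, 4, 4, 3) and form L = D - A. The smallest Laplacian eigenvalue is always 0. The next one, lambda_2 = 2.3658, measures how hard the graph is to disconnect: larger values mean better connectivity. There is one zero in the spectrum, matching the 1 component.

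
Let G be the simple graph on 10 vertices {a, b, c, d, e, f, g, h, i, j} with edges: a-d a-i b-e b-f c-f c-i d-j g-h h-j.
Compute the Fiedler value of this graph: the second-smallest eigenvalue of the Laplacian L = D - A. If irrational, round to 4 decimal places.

0.0979

Each diagonal entry of L is the vertex degree and each off-diagonal entry is -1 where an edge is present, 0 otherwise; in the order [a, b, c, d, e, f, g, h, i, j] the diagonal is [2, 2, 2, 2, 1, 2, 1, 2, 2, 2]. Computing the eigenvalues of L and sorting gives [0, 0.0979, 0.3820, 0.8244, 1.3820, 2, 2.6180, 3.1756, 3.6180, 3.9021]. The Fiedler value lambda_2 = 0.0979 is strictly positive, so the graph is connected.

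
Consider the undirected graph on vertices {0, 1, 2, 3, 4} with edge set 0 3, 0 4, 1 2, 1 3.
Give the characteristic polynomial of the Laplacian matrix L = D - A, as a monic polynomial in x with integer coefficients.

Reading degrees in the order [0, 1, 2, 3, 4] gives [2, 2, 1, 2, 1]; set D = diag(2, 2, 1, 2, 1) and form L = D - A. L has integer entries, so p(x) = det(xI - L) has integer coefficients. Expanding the determinant yields x^5 - 8x^4 + 21x^3 - 20x^2 + 5x. Since p(0) = det(-L) = 0, x divides p(x).

x^5 - 8x^4 + 21x^3 - 20x^2 + 5x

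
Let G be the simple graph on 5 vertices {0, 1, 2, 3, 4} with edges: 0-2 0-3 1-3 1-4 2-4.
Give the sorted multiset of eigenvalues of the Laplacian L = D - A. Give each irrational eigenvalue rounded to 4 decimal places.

Reading degrees in the order [0, 1, 2, 3, 4] gives [2, 2, 2, 2, 2]; set D = diag(2, 2, 2, 2, 2) and form L = D - A. L is symmetric positive semidefinite, so every eigenvalue is real and nonnegative. By the matrix-tree theorem the graph has (1/5) * product of the nonzero eigenvalues = 5 spanning trees.

[0, 1.3820, 1.3820, 3.6180, 3.6180]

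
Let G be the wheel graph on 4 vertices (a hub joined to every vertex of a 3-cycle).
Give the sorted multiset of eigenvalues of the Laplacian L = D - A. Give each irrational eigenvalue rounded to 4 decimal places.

The graph has 4 vertices and degree multiset [3, 3, 3, 3]; D is the diagonal matrix of degrees and L = D - A. L is symmetric positive semidefinite, so every eigenvalue is real and nonnegative. The single zero eigenvalue shows the graph is connected.

[0, 4, 4, 4]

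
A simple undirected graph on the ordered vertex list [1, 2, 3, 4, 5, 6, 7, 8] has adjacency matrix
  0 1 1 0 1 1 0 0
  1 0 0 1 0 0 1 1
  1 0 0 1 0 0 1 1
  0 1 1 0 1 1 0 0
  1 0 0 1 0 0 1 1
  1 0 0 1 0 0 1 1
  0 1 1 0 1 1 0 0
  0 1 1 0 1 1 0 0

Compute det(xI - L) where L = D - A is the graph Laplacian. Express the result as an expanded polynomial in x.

Each diagonal entry of L is the vertex degree and each off-diagonal entry is -1 where an edge is present, 0 otherwise; in the order [1, 2, 3, 4, 5, 6, 7, 8] the diagonal is [4, 4, 4, 4, 4, 4, 4, 4]. The eigenvalues of L are [0, 4, 4, 4, 4, 4, 4, 8]; the characteristic polynomial is the product of (x - lambda_i), which multiplies out to x^8 - 32x^7 + 432x^6 - 3200x^5 + 14080x^4 - 36864x^3 + 53248x^2 - 32768x. The constant term is 0 because L is singular (the all-ones vector lies in its kernel). By the matrix-tree theorem the graph has (1/8) * product of the nonzero eigenvalues = 4096 spanning trees. There is one zero in the spectrum, matching the 1 component.

x^8 - 32x^7 + 432x^6 - 3200x^5 + 14080x^4 - 36864x^3 + 53248x^2 - 32768x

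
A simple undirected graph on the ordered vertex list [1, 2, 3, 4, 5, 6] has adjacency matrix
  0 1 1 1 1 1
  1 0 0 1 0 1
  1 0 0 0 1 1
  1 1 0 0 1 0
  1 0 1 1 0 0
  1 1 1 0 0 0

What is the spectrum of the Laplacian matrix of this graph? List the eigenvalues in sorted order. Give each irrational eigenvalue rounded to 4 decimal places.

Each diagonal entry of L is the vertex degree and each off-diagonal entry is -1 where an edge is present, 0 otherwise; in the order [1, 2, 3, 4, 5, 6] the diagonal is [5, 3, 3, 3, 3, 3]. The multiplicity of 0 as a Laplacian eigenvalue equals the number of connected components. The largest eigenvalue, 6, is at most the vertex count 6.

[0, 2.3820, 2.3820, 4.6180, 4.6180, 6]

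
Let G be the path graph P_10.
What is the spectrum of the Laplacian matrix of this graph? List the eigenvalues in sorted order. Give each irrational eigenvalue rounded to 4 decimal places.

[0, 0.0979, 0.3820, 0.8244, 1.3820, 2, 2.6180, 3.1756, 3.6180, 3.9021]

The graph has 10 vertices and degree multiset [2, 2, 2, 2, 2, 2, 2, 2, 1, 1]; D is the diagonal matrix of degrees and L = D - A. L is symmetric positive semidefinite, so every eigenvalue is real and nonnegative. The single zero eigenvalue shows the graph is connected. There is one zero in the spectrum, matching the 1 component. The largest eigenvalue, 3.9021, is at most the vertex count 10.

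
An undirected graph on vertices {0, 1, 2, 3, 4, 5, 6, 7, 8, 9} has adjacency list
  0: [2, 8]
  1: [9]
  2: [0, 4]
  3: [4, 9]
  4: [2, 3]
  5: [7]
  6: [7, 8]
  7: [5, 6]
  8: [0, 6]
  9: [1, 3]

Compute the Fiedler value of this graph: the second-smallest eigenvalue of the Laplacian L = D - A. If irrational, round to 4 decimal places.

Each diagonal entry of L is the vertex degree and each off-diagonal entry is -1 where an edge is present, 0 otherwise; in the order [0, 1, 2, 3, 4, 5, 6, 7, 8, 9] the diagonal is [2, 1, 2, 2, 2, 1, 2, 2, 2, 2]. The sorted Laplacian eigenvalues are [0, 0.0979, 0.3820, 0.8244, 1.3820, 2, 2.6180, 3.1756, 3.6180, 3.9021]; the algebraic connectivity is the second entry, 0.0979. By the matrix-tree theorem the graph has (1/10) * product of the nonzero eigenvalues = 1 spanning tree. There is one zero in the spectrum, matching the 1 component.

0.0979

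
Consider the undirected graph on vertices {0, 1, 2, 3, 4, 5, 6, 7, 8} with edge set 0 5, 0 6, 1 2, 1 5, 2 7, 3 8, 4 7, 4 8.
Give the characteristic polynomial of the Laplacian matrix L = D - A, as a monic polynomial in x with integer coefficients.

With the vertex order [0, 1, 2, 3, 4, 5, 6, 7, 8], the degrees are [2, 2, 2, 1, 2, 2, 1, 2, 2], giving D = diag(2, 2, 2, 1, 2, 2, 1, 2, 2) and L = D - A. Computing det(xI - L) by cofactor expansion (or equivalently via sum-over-permutations) gives x^9 - 16x^8 + 105x^7 - 364x^6 + 715x^5 - 792x^4 + 462x^3 - 120x^2 + 9x. The constant term is 0 because L is singular (the all-ones vector lies in its kernel).

x^9 - 16x^8 + 105x^7 - 364x^6 + 715x^5 - 792x^4 + 462x^3 - 120x^2 + 9x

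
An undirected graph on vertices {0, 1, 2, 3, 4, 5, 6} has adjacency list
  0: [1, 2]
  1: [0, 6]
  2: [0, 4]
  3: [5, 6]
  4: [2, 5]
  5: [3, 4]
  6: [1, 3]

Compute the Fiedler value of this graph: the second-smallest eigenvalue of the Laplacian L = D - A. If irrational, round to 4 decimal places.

Each diagonal entry of L is the vertex degree and each off-diagonal entry is -1 where an edge is present, 0 otherwise; in the order [0, 1, 2, 3, 4, 5, 6] the diagonal is [2, 2, 2, 2, 2, 2, 2]. The smallest Laplacian eigenvalue is always 0. The next one, lambda_2 = 0.7530, measures how hard the graph is to disconnect: larger values mean better connectivity. By the matrix-tree theorem the graph has (1/7) * product of the nonzero eigenvalues = 7 spanning trees. There is one zero in the spectrum, matching the 1 component.

0.7530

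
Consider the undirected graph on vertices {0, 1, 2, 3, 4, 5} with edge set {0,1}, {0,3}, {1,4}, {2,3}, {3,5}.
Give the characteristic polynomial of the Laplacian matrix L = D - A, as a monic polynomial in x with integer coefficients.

x^6 - 10x^5 + 35x^4 - 52x^3 + 32x^2 - 6x

Reading degrees in the order [0, 1, 2, 3, 4, 5] gives [2, 2, 1, 3, 1, 1]; set D = diag(2, 2, 1, 3, 1, 1) and form L = D - A. L has integer entries, so p(x) = det(xI - L) has integer coefficients. Expanding the determinant yields x^6 - 10x^5 + 35x^4 - 52x^3 + 32x^2 - 6x. The coefficient of x^5 equals -trace(L) = -10, matching the sum of degrees. There is one zero in the spectrum, matching the 1 component.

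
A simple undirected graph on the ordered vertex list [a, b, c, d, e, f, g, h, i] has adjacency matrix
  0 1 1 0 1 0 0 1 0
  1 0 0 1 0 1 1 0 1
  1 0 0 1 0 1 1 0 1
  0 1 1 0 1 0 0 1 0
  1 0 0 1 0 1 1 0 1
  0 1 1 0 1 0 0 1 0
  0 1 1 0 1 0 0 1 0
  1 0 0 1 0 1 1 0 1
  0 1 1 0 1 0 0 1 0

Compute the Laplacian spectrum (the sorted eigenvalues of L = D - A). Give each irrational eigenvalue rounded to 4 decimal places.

[0, 4, 4, 4, 4, 5, 5, 5, 9]

Each diagonal entry of L is the vertex degree and each off-diagonal entry is -1 where an edge is present, 0 otherwise; in the order [a, b, c, d, e, f, g, h, i] the diagonal is [4, 5, 5, 4, 5, 4, 4, 5, 4]. L is symmetric positive semidefinite, so every eigenvalue is real and nonnegative. The single zero eigenvalue shows the graph is connected. The eigenvalues sum to 40, which equals trace(L) = 2|E|.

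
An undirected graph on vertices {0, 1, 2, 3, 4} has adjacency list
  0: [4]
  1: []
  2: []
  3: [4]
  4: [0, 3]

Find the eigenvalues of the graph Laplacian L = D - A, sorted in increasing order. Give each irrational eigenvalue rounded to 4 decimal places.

[0, 0, 0, 1, 3]

Reading degrees in the order [0, 1, 2, 3, 4] gives [1, 0, 0, 1, 2]; set D = diag(1, 0, 0, 1, 2) and form L = D - A. The multiplicity of 0 as a Laplacian eigenvalue equals the number of connected components. The 3 zero eigenvalues correspond to the 3 connected components.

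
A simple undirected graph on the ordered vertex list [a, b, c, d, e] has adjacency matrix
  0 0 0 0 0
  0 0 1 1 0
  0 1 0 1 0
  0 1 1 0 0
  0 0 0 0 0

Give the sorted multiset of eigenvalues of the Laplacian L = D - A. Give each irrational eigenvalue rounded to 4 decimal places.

Reading degrees in the order [a, b, c, d, e] gives [0, 2, 2, 2, 0]; set D = diag(0, 2, 2, 2, 0) and form L = D - A. The multiplicity of 0 as a Laplacian eigenvalue equals the number of connected components. The 3 zero eigenvalues correspond to the 3 connected components. The largest eigenvalue, 3, is at most the vertex count 5. There are 3 zeros in the spectrum, matching the 3 components.

[0, 0, 0, 3, 3]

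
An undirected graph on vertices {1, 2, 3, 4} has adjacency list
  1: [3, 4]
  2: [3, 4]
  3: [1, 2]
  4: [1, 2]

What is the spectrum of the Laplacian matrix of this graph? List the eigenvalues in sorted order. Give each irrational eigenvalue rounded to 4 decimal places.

With the vertex order [1, 2, 3, 4], the degrees are [2, 2, 2, 2], giving D = diag(2, 2, 2, 2) and L = D - A. Since every row of L sums to 0, the all-ones vector is in the kernel and 0 is an eigenvalue. The largest eigenvalue, 4, is at most the vertex count 4. By the matrix-tree theorem the graph has (1/4) * product of the nonzero eigenvalues = 4 spanning trees.

[0, 2, 2, 4]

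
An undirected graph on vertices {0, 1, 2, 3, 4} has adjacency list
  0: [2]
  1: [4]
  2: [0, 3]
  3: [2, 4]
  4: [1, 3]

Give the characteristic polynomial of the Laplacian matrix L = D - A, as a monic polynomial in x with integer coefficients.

Reading degrees in the order [0, 1, 2, 3, 4] gives [1, 1, 2, 2, 2]; set D = diag(1, 1, 2, 2, 2) and form L = D - A. L has integer entries, so p(x) = det(xI - L) has integer coefficients. Expanding the determinant yields x^5 - 8x^4 + 21x^3 - 20x^2 + 5x. The constant term is 0 because L is singular (the all-ones vector lies in its kernel). By the matrix-tree theorem the graph has (1/5) * product of the nonzero eigenvalues = 1 spanning tree.

x^5 - 8x^4 + 21x^3 - 20x^2 + 5x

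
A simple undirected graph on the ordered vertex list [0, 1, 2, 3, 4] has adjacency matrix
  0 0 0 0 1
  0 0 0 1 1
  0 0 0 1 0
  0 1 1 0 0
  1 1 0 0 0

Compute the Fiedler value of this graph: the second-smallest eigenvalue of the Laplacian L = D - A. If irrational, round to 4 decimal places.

With the vertex order [0, 1, 2, 3, 4], the degrees are [1, 2, 1, 2, 2], giving D = diag(1, 2, 1, 2, 2) and L = D - A. The sorted Laplacian eigenvalues are [0, 0.3820, 1.3820, 2.6180, 3.6180]; the algebraic connectivity is the second entry, 0.3820. The largest eigenvalue, 3.6180, is at most the vertex count 5.

0.3820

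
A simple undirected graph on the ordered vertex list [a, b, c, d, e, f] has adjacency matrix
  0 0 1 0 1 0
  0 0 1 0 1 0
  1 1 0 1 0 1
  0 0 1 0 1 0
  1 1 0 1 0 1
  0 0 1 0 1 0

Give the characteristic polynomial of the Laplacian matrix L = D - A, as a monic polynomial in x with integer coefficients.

x^6 - 16x^5 + 96x^4 - 272x^3 + 368x^2 - 192x

Each diagonal entry of L is the vertex degree and each off-diagonal entry is -1 where an edge is present, 0 otherwise; in the order [a, b, c, d, e, f] the diagonal is [2, 2, 4, 2, 4, 2]. The eigenvalues of L are [0, 2, 2, 2, 4, 6]; the characteristic polynomial is the product of (x - lambda_i), which multiplies out to x^6 - 16x^5 + 96x^4 - 272x^3 + 368x^2 - 192x. The coefficient of x^5 equals -trace(L) = -16, matching the sum of degrees. The eigenvalues sum to 16, which equals trace(L) = 2|E|.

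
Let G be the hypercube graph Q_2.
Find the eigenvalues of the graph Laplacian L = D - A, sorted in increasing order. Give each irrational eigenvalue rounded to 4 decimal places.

[0, 2, 2, 4]

The graph has 4 vertices and degree multiset [2, 2, 2, 2]; D is the diagonal matrix of degrees and L = D - A. Since every row of L sums to 0, the all-ones vector is in the kernel and 0 is an eigenvalue. The eigenvalues sum to 8, which equals trace(L) = 2|E|.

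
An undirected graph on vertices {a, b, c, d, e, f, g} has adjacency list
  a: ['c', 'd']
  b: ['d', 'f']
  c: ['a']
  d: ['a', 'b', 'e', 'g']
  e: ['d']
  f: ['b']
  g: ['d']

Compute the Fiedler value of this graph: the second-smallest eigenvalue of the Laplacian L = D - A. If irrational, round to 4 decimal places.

Each diagonal entry of L is the vertex degree and each off-diagonal entry is -1 where an edge is present, 0 otherwise; in the order [a, b, c, d, e, f, g] the diagonal is [2, 2, 1, 4, 1, 1, 1]. The smallest Laplacian eigenvalue is always 0. The next one, lambda_2 = 0.3820, measures how hard the graph is to disconnect: larger values mean better connectivity. There is one zero in the spectrum, matching the 1 component.

0.3820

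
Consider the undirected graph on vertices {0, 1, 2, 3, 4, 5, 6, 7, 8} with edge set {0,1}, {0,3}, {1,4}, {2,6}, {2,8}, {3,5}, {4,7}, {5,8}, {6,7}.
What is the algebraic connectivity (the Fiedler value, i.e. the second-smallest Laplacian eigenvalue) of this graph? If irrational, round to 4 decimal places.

With the vertex order [0, 1, 2, 3, 4, 5, 6, 7, 8], the degrees are [2, 2, 2, 2, 2, 2, 2, 2, 2], giving D = diag(2, 2, 2, 2, 2, 2, 2, 2, 2) and L = D - A. The sorted Laplacian eigenvalues are [0, 0.4679, 0.4679, 1.6527, 1.6527, 3, 3, 3.8794, 3.8794]; the algebraic connectivity is the second entry, 0.4679. There is one zero in the spectrum, matching the 1 component.

0.4679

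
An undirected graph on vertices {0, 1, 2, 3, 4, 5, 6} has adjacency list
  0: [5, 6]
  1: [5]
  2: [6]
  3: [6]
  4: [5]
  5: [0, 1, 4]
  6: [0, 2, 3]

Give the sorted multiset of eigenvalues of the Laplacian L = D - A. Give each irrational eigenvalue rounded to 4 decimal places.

[0, 0.2679, 1, 1, 1.5858, 3.7321, 4.4142]

With the vertex order [0, 1, 2, 3, 4, 5, 6], the degrees are [2, 1, 1, 1, 1, 3, 3], giving D = diag(2, 1, 1, 1, 1, 3, 3) and L = D - A. L is symmetric positive semidefinite, so every eigenvalue is real and nonnegative. The single zero eigenvalue shows the graph is connected.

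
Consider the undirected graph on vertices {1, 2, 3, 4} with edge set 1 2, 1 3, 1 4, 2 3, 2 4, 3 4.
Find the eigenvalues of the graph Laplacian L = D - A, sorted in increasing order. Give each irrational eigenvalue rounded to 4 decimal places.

With the vertex order [1, 2, 3, 4], the degrees are [3, 3, 3, 3], giving D = diag(3, 3, 3, 3) and L = D - A. Diagonalising L (or applying a numerical eigensolver to the 4x4 matrix) gives the spectrum above. The eigenvalues sum to 12, which equals trace(L) = 2|E|.

[0, 4, 4, 4]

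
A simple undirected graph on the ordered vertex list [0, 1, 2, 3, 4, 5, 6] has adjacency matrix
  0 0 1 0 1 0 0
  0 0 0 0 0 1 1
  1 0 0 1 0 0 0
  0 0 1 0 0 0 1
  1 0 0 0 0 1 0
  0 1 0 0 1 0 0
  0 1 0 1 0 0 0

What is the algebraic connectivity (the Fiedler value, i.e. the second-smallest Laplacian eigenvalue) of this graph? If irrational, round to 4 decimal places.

With the vertex order [0, 1, 2, 3, 4, 5, 6], the degrees are [2, 2, 2, 2, 2, 2, 2], giving D = diag(2, 2, 2, 2, 2, 2, 2) and L = D - A. The smallest Laplacian eigenvalue is always 0. The next one, lambda_2 = 0.7530, measures how hard the graph is to disconnect: larger values mean better connectivity. The largest eigenvalue, 3.8019, is at most the vertex count 7. By the matrix-tree theorem the graph has (1/7) * product of the nonzero eigenvalues = 7 spanning trees.

0.7530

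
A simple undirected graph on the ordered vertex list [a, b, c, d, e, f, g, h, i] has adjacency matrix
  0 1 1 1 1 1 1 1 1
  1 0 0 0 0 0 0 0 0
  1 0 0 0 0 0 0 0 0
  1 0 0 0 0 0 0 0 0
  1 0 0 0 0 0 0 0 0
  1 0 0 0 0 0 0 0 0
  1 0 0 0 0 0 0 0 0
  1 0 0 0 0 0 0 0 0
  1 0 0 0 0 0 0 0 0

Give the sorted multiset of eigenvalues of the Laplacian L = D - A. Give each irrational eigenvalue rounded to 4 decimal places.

[0, 1, 1, 1, 1, 1, 1, 1, 9]

With the vertex order [a, b, c, d, e, f, g, h, i], the degrees are [8, 1, 1, 1, 1, 1, 1, 1, 1], giving D = diag(8, 1, 1, 1, 1, 1, 1, 1, 1) and L = D - A. Diagonalising L (or applying a numerical eigensolver to the 9x9 matrix) gives the spectrum above. The single zero eigenvalue shows the graph is connected. By the matrix-tree theorem the graph has (1/9) * product of the nonzero eigenvalues = 1 spanning tree.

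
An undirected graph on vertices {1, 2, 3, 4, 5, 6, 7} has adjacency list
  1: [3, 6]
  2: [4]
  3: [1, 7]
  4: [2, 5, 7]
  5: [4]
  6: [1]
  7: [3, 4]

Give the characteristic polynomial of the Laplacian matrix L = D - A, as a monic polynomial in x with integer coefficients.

With the vertex order [1, 2, 3, 4, 5, 6, 7], the degrees are [2, 1, 2, 3, 1, 1, 2], giving D = diag(2, 1, 2, 3, 1, 1, 2) and L = D - A. Computing det(xI - L) by cofactor expansion (or equivalently via sum-over-permutations) gives x^7 - 12x^6 + 54x^5 - 114x^4 + 116x^3 - 52x^2 + 7x. The constant term is 0 because L is singular (the all-ones vector lies in its kernel). The largest eigenvalue, 4.2283, is at most the vertex count 7.

x^7 - 12x^6 + 54x^5 - 114x^4 + 116x^3 - 52x^2 + 7x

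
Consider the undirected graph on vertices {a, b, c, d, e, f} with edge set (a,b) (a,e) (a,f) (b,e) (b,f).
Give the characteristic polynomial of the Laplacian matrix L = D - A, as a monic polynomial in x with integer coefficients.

Reading degrees in the order [a, b, c, d, e, f] gives [3, 3, 0, 0, 2, 2]; set D = diag(3, 3, 0, 0, 2, 2) and form L = D - A. L has integer entries, so p(x) = det(xI - L) has integer coefficients. Expanding the determinant yields x^6 - 10x^5 + 32x^4 - 32x^3. The constant term is 0 because L is singular (the all-ones vector lies in its kernel). There are 3 zeros in the spectrum, matching the 3 components. The eigenvalues sum to 10, which equals trace(L) = 2|E|.

x^6 - 10x^5 + 32x^4 - 32x^3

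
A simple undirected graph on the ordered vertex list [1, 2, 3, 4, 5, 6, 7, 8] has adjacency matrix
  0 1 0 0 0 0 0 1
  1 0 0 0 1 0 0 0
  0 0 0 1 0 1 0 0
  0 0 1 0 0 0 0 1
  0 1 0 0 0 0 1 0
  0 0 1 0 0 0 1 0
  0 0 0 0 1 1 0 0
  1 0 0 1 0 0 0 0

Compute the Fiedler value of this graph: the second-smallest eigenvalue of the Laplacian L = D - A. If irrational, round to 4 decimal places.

Each diagonal entry of L is the vertex degree and each off-diagonal entry is -1 where an edge is present, 0 otherwise; in the order [1, 2, 3, 4, 5, 6, 7, 8] the diagonal is [2, 2, 2, 2, 2, 2, 2, 2]. Computing the eigenvalues of L and sorting gives [0, 0.5858, 0.5858, 2, 2, 3.4142, 3.4142, 4]. The Fiedler value lambda_2 = 0.5858 is strictly positive, so the graph is connected. The eigenvalues sum to 16, which equals trace(L) = 2|E|. The largest eigenvalue, 4, is at most the vertex count 8.

0.5858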